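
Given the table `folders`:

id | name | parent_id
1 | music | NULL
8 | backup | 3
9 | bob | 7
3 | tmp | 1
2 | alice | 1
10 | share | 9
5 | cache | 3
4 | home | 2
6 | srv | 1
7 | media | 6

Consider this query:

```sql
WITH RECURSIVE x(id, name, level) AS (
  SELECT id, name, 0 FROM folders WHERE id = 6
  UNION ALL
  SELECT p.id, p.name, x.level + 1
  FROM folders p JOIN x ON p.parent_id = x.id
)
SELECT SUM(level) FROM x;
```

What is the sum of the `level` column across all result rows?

Base: id=6 (srv) at level 0.
Iteration 1: rows with parent_id in {6} -> media (id 7, level 1).
Iteration 2: rows with parent_id in {7} -> bob (id 9, level 2).
Iteration 3: rows with parent_id in {9} -> share (id 10, level 3).
Iteration 4: no rows with parent_id in {10}; recursion stops.
SUM(level) = 0 + 1 + 2 + 3 = 6.

6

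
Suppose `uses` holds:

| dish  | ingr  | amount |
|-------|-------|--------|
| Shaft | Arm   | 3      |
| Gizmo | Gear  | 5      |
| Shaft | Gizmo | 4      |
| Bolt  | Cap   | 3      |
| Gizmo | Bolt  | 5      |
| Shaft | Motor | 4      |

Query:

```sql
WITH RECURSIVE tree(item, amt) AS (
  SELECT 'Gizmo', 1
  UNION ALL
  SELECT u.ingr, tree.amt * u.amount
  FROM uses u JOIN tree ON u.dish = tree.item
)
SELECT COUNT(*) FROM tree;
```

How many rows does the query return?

Base: (Gizmo, amt=1).
Iteration 1: components of {Gizmo} -> Bolt = 1*5 = 5, Gear = 1*5 = 5.
Iteration 2: components of {Bolt,Gear} -> Cap = 5*3 = 15.
Iteration 3: no further components; recursion stops.
Total rows emitted: 4.

4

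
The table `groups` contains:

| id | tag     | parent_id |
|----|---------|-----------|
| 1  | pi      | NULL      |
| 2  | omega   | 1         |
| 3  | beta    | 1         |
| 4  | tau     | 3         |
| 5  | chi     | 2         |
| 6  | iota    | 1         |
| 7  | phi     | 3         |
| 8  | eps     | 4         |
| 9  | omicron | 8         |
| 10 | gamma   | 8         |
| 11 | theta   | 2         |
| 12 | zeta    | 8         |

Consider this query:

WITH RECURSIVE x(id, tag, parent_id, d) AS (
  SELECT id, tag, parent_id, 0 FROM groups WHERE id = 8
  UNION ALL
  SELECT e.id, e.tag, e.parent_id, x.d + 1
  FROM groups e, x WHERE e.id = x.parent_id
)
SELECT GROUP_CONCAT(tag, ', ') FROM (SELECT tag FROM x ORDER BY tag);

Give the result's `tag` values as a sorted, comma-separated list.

Base: id=8 (eps), parent_id=4, d 0.
Iteration 1: join on id=4 -> tau (id 4, parent_id=3, d 1).
Iteration 2: join on id=3 -> beta (id 3, parent_id=1, d 2).
Iteration 3: join on id=1 -> pi (id 1, parent_id=NULL, d 3).
Iteration 4: parent_id is NULL; no match; recursion stops.

beta, eps, pi, tau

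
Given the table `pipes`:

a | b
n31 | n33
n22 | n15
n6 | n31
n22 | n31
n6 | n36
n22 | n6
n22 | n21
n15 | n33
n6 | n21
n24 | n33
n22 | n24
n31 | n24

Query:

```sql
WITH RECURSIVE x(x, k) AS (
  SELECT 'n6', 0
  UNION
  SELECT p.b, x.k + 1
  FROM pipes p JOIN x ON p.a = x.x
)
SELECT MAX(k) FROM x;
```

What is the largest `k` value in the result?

3

Base: (n6, k=0).
Iteration 1: edges from {n6} -> (n21, k=1), (n31, k=1), (n36, k=1).
Iteration 2: edges from {n21,n31,n36} -> (n24, k=2), (n33, k=2).
Iteration 3: edges from {n24,n33} -> (n33, k=3).
Iteration 4: no outgoing edges from {n33}; recursion stops.
k values: 0, 1, 1, 1, 2, 2, 3; the maximum is 3.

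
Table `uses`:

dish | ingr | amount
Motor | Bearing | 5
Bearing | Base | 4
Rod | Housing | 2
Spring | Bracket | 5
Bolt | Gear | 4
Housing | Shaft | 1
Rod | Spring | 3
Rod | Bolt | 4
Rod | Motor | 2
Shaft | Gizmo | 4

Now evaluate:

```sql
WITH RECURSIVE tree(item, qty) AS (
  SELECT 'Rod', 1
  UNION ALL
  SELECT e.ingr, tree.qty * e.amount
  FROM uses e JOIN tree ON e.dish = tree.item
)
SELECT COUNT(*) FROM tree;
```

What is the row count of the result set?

11

Base: (Rod, qty=1).
Iteration 1: components of {Rod} -> Bolt = 1*4 = 4, Housing = 1*2 = 2, Motor = 1*2 = 2, Spring = 1*3 = 3.
Iteration 2: components of {Bolt,Housing,Motor,Spring} -> Bearing = 2*5 = 10, Bracket = 3*5 = 15, Gear = 4*4 = 16, Shaft = 2*1 = 2.
Iteration 3: components of {Bearing,Bracket,Gear,Shaft} -> Base = 10*4 = 40, Gizmo = 2*4 = 8.
Iteration 4: no further components; recursion stops.
Total rows emitted: 11.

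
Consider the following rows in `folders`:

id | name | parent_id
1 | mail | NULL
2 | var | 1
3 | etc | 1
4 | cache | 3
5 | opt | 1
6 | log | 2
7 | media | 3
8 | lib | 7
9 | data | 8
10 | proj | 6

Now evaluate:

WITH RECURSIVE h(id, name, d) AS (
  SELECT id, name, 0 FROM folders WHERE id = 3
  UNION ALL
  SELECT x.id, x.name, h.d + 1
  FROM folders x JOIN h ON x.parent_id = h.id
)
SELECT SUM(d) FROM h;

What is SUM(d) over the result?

7

Base: id=3 (etc) at d 0.
Iteration 1: rows with parent_id in {3} -> cache (id 4, d 1), media (id 7, d 1).
Iteration 2: rows with parent_id in {4,7} -> lib (id 8, d 2).
Iteration 3: rows with parent_id in {8} -> data (id 9, d 3).
Iteration 4: no rows with parent_id in {9}; recursion stops.
SUM(d) = 0 + 1 + 1 + 2 + 3 = 7.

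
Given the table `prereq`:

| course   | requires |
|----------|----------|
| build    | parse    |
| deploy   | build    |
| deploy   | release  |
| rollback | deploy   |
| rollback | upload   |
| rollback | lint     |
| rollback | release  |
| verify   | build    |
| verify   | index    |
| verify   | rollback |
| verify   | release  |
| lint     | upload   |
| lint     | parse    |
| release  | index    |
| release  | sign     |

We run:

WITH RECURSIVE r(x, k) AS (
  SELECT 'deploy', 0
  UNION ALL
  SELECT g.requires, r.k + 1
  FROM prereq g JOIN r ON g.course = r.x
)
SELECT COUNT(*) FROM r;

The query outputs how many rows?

6

Base: (deploy, k=0).
Iteration 1: edges from {deploy} -> (build, k=1), (release, k=1).
Iteration 2: edges from {build,release} -> (index, k=2), (parse, k=2), (sign, k=2).
Iteration 3: no outgoing edges from {index,parse,sign}; recursion stops.
Total rows emitted: 6.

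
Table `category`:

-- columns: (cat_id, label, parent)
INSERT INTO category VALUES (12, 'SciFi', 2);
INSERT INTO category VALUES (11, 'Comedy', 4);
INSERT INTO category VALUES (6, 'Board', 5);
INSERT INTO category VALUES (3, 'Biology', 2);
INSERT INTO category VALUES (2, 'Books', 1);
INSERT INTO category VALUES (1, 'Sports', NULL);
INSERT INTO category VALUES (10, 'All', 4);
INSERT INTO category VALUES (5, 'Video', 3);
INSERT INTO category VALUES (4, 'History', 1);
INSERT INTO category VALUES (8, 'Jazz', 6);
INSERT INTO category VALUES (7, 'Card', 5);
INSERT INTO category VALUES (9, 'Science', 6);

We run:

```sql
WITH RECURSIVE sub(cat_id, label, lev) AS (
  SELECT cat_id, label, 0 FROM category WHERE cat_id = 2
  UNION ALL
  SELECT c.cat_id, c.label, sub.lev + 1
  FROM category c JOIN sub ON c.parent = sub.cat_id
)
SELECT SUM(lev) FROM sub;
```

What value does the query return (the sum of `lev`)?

18

Base: cat_id=2 (Books) at lev 0.
Iteration 1: rows with parent in {2} -> Biology (id 3, lev 1), SciFi (id 12, lev 1).
Iteration 2: rows with parent in {3,12} -> Video (id 5, lev 2).
Iteration 3: rows with parent in {5} -> Board (id 6, lev 3), Card (id 7, lev 3).
Iteration 4: rows with parent in {6,7} -> Jazz (id 8, lev 4), Science (id 9, lev 4).
Iteration 5: no rows with parent in {8,9}; recursion stops.
SUM(lev) = 0 + 1 + 1 + 2 + 3 + 3 + 4 + 4 = 18.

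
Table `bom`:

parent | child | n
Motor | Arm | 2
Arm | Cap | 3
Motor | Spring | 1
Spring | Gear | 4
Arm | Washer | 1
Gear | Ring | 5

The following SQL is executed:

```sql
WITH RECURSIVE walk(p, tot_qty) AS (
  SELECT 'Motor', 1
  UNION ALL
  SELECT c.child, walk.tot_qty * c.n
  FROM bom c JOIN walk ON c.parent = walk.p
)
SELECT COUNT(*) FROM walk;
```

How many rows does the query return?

7

Base: (Motor, tot_qty=1).
Iteration 1: components of {Motor} -> Arm = 1*2 = 2, Spring = 1*1 = 1.
Iteration 2: components of {Arm,Spring} -> Cap = 2*3 = 6, Gear = 1*4 = 4, Washer = 2*1 = 2.
Iteration 3: components of {Cap,Gear,Washer} -> Ring = 4*5 = 20.
Iteration 4: no further components; recursion stops.
Total rows emitted: 7.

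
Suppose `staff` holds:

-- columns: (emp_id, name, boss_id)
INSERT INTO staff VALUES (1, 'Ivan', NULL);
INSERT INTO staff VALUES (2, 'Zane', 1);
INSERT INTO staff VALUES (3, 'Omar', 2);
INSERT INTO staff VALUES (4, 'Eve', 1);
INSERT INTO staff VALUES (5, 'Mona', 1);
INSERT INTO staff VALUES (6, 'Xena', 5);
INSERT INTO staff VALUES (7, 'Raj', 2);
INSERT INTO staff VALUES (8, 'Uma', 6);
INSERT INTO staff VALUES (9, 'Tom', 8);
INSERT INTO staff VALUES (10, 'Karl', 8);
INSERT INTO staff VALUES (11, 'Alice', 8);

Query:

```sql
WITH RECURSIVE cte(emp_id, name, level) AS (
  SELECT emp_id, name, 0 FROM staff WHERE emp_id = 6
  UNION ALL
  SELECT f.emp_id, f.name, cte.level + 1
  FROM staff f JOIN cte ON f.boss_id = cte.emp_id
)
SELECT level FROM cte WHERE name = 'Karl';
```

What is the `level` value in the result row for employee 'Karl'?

2

Base: emp_id=6 (Xena) at level 0.
Iteration 1: rows with boss_id in {6} -> Uma (id 8, level 1).
Iteration 2: rows with boss_id in {8} -> Tom (id 9, level 2), Karl (id 10, level 2), Alice (id 11, level 2).
Iteration 3: no rows with boss_id in {9,10,11}; recursion stops.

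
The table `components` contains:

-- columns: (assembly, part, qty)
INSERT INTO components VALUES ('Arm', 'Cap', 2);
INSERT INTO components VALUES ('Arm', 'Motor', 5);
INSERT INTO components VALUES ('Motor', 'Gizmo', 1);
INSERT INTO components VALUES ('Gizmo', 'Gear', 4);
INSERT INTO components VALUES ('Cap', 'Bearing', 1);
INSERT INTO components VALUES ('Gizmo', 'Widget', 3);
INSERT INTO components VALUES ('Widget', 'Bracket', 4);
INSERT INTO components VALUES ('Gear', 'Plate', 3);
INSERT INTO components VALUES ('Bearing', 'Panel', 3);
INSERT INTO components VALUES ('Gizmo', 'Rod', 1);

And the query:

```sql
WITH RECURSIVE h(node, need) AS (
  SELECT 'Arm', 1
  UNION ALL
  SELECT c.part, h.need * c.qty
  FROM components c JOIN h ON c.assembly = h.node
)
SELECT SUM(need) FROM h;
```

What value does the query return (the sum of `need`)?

181

Base: (Arm, need=1).
Iteration 1: components of {Arm} -> Cap = 1*2 = 2, Motor = 1*5 = 5.
Iteration 2: components of {Cap,Motor} -> Bearing = 2*1 = 2, Gizmo = 5*1 = 5.
Iteration 3: components of {Bearing,Gizmo} -> Gear = 5*4 = 20, Panel = 2*3 = 6, Rod = 5*1 = 5, Widget = 5*3 = 15.
Iteration 4: components of {Gear,Panel,Rod,Widget} -> Bracket = 15*4 = 60, Plate = 20*3 = 60.
Iteration 5: no further components; recursion stops.
SUM(need) = 1 + 2 + 5 + 2 + 5 + 6 + 20 + 15 + 5 + 60 + 60 = 181.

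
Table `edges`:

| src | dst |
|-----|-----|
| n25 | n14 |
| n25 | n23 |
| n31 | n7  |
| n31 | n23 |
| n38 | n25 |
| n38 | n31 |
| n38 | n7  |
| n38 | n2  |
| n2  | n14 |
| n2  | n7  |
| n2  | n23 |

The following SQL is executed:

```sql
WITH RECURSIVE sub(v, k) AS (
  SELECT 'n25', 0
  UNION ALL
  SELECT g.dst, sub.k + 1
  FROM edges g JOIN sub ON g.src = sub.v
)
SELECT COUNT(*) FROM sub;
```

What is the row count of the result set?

Base: (n25, k=0).
Iteration 1: edges from {n25} -> (n14, k=1), (n23, k=1).
Iteration 2: no outgoing edges from {n14,n23}; recursion stops.
Total rows emitted: 3.

3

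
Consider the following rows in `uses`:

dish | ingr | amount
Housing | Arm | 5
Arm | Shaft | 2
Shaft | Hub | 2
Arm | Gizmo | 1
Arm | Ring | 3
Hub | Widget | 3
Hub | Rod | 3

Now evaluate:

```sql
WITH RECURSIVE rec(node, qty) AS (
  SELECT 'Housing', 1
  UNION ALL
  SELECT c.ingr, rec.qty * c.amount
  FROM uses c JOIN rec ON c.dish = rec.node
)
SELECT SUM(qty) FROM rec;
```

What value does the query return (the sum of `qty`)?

Base: (Housing, qty=1).
Iteration 1: components of {Housing} -> Arm = 1*5 = 5.
Iteration 2: components of {Arm} -> Gizmo = 5*1 = 5, Ring = 5*3 = 15, Shaft = 5*2 = 10.
Iteration 3: components of {Gizmo,Ring,Shaft} -> Hub = 10*2 = 20.
Iteration 4: components of {Hub} -> Rod = 20*3 = 60, Widget = 20*3 = 60.
Iteration 5: no further components; recursion stops.
SUM(qty) = 1 + 5 + 10 + 5 + 15 + 20 + 60 + 60 = 176.

176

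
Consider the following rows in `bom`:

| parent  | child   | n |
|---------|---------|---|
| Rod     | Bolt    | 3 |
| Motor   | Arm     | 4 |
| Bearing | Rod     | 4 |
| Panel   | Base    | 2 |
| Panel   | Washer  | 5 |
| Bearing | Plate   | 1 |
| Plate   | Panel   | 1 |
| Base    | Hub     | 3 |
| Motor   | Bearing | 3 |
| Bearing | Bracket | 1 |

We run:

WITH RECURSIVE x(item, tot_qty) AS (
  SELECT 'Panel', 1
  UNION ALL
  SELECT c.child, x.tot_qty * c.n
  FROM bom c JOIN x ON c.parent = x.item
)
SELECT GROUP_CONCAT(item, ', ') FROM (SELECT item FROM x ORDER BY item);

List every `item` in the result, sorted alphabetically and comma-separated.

Base: (Panel, tot_qty=1).
Iteration 1: components of {Panel} -> Base = 1*2 = 2, Washer = 1*5 = 5.
Iteration 2: components of {Base,Washer} -> Hub = 2*3 = 6.
Iteration 3: no further components; recursion stops.

Base, Hub, Panel, Washer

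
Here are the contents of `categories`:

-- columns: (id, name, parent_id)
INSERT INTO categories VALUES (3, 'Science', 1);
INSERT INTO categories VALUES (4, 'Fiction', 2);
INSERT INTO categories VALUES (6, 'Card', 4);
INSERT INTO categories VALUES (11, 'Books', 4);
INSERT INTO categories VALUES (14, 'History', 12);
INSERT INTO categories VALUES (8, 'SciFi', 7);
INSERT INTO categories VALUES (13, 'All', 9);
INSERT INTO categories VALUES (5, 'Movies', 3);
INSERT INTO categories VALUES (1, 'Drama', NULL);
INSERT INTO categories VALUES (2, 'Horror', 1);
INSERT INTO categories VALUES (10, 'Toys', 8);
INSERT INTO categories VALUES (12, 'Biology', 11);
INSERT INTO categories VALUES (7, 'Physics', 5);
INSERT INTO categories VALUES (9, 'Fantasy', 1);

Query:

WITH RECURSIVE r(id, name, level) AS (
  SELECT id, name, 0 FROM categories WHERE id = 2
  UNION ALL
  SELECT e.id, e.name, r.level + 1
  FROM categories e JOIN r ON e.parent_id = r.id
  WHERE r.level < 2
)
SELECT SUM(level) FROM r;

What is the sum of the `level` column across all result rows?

5

Base: id=2 (Horror) at level 0.
Iteration 1: rows with parent_id in {2} -> Fiction (id 4, level 1).
Iteration 2: rows with parent_id in {4} -> Card (id 6, level 2), Books (id 11, level 2).
Iteration 3: level < 2 fails for all current rows; recursion stops.
SUM(level) = 0 + 1 + 2 + 2 = 5.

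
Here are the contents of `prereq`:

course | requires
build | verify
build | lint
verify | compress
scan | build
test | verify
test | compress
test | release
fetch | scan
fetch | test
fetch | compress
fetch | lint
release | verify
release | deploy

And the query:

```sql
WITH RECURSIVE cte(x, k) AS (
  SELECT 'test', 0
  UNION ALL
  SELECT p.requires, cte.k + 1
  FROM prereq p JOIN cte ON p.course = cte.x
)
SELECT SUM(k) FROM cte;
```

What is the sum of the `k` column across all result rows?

Base: (test, k=0).
Iteration 1: edges from {test} -> (compress, k=1), (release, k=1), (verify, k=1).
Iteration 2: edges from {compress,release,verify} -> (compress, k=2), (deploy, k=2), (verify, k=2).
Iteration 3: edges from {compress,deploy,verify} -> (compress, k=3).
Iteration 4: no outgoing edges from {compress}; recursion stops.
SUM(k) = 0 + 1 + 1 + 1 + 2 + 2 + 2 + 3 = 12.

12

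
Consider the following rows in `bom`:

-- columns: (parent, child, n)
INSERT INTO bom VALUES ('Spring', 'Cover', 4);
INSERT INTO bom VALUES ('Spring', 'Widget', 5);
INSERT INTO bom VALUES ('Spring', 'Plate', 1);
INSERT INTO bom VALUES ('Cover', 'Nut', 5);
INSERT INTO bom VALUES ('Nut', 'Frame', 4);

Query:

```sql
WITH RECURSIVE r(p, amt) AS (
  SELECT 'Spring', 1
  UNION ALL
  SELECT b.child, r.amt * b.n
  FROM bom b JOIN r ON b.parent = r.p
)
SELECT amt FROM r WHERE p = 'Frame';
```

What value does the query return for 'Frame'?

80

Base: (Spring, amt=1).
Iteration 1: components of {Spring} -> Cover = 1*4 = 4, Plate = 1*1 = 1, Widget = 1*5 = 5.
Iteration 2: components of {Cover,Plate,Widget} -> Nut = 4*5 = 20.
Iteration 3: components of {Nut} -> Frame = 20*4 = 80.
Iteration 4: no further components; recursion stops.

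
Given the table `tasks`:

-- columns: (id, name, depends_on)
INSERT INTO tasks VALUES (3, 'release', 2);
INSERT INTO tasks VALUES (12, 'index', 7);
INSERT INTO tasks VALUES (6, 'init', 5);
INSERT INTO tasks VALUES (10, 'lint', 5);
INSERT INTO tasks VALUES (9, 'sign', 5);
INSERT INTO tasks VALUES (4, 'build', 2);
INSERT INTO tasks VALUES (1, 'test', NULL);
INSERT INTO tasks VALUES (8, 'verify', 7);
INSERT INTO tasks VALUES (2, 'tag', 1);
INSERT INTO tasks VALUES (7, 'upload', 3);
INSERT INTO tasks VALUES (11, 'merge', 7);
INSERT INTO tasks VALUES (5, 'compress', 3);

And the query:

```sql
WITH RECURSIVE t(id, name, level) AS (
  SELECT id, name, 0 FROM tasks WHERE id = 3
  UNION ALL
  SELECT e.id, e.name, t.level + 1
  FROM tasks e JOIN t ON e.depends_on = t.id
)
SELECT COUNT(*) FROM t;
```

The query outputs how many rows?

Base: id=3 (release) at level 0.
Iteration 1: rows with depends_on in {3} -> compress (id 5, level 1), upload (id 7, level 1).
Iteration 2: rows with depends_on in {5,7} -> init (id 6, level 2), verify (id 8, level 2), sign (id 9, level 2), lint (id 10, level 2), merge (id 11, level 2), index (id 12, level 2).
Iteration 3: no rows with depends_on in {6,8,9,10,11,12}; recursion stops.
Total rows emitted: 9.

9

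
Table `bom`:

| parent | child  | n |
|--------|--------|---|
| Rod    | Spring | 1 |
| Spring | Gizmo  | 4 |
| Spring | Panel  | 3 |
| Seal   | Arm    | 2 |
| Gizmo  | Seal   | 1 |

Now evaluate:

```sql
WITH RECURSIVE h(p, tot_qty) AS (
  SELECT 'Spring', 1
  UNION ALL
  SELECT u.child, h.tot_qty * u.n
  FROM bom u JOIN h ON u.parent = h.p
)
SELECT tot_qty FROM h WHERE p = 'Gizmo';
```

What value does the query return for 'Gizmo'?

Base: (Spring, tot_qty=1).
Iteration 1: components of {Spring} -> Gizmo = 1*4 = 4, Panel = 1*3 = 3.
Iteration 2: components of {Gizmo,Panel} -> Seal = 4*1 = 4.
Iteration 3: components of {Seal} -> Arm = 4*2 = 8.
Iteration 4: no further components; recursion stops.

4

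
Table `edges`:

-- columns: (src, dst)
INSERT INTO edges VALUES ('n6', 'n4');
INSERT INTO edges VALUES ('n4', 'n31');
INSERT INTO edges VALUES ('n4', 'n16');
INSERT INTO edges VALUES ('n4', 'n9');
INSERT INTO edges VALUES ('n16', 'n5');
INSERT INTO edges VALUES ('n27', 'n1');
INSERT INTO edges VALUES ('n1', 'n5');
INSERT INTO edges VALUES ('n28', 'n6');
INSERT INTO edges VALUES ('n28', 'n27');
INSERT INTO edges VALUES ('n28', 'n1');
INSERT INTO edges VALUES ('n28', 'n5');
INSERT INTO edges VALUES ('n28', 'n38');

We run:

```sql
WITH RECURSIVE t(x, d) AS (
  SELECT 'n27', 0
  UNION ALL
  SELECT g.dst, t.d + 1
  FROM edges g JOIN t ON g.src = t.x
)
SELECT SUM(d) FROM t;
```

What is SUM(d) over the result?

Base: (n27, d=0).
Iteration 1: edges from {n27} -> (n1, d=1).
Iteration 2: edges from {n1} -> (n5, d=2).
Iteration 3: no outgoing edges from {n5}; recursion stops.
SUM(d) = 0 + 1 + 2 = 3.

3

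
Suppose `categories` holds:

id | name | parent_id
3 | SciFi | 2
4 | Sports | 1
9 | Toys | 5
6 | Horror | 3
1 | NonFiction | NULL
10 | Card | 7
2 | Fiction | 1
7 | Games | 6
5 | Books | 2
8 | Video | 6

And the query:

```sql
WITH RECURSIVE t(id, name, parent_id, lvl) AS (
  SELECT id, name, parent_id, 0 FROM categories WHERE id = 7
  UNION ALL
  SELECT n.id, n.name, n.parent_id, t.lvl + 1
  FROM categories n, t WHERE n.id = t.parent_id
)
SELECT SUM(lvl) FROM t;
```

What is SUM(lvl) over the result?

Base: id=7 (Games), parent_id=6, lvl 0.
Iteration 1: join on id=6 -> Horror (id 6, parent_id=3, lvl 1).
Iteration 2: join on id=3 -> SciFi (id 3, parent_id=2, lvl 2).
Iteration 3: join on id=2 -> Fiction (id 2, parent_id=1, lvl 3).
Iteration 4: join on id=1 -> NonFiction (id 1, parent_id=NULL, lvl 4).
Iteration 5: parent_id is NULL; no match; recursion stops.
SUM(lvl) = 0 + 1 + 2 + 3 + 4 = 10.

10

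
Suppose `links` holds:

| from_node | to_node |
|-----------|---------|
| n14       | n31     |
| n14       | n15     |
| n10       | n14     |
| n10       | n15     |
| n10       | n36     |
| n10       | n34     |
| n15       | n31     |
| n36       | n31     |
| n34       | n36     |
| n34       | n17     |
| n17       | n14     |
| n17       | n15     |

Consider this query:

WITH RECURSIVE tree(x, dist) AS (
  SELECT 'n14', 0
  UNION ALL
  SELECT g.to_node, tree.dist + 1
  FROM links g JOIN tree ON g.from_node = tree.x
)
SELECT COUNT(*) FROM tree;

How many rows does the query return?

4

Base: (n14, dist=0).
Iteration 1: edges from {n14} -> (n15, dist=1), (n31, dist=1).
Iteration 2: edges from {n15,n31} -> (n31, dist=2).
Iteration 3: no outgoing edges from {n31}; recursion stops.
Total rows emitted: 4.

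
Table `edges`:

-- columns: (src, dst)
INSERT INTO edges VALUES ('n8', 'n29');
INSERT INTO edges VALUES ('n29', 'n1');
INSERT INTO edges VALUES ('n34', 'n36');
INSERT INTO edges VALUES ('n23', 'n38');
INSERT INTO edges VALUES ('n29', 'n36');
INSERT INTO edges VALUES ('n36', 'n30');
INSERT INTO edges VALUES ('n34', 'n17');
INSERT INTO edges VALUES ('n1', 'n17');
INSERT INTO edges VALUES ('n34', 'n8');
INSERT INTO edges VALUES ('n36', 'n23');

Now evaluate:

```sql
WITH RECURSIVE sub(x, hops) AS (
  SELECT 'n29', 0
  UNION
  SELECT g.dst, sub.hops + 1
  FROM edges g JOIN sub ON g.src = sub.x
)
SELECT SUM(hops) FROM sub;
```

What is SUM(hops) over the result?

11

Base: (n29, hops=0).
Iteration 1: edges from {n29} -> (n1, hops=1), (n36, hops=1).
Iteration 2: edges from {n1,n36} -> (n17, hops=2), (n23, hops=2), (n30, hops=2).
Iteration 3: edges from {n17,n23,n30} -> (n38, hops=3).
Iteration 4: no outgoing edges from {n38}; recursion stops.
SUM(hops) = 0 + 1 + 1 + 2 + 2 + 2 + 3 = 11.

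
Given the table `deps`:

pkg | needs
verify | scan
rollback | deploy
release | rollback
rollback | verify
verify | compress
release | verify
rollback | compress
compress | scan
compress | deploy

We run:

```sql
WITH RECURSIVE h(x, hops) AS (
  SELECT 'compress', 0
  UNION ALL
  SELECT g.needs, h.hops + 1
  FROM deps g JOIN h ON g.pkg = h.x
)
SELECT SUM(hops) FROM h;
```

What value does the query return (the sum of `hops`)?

2

Base: (compress, hops=0).
Iteration 1: edges from {compress} -> (deploy, hops=1), (scan, hops=1).
Iteration 2: no outgoing edges from {deploy,scan}; recursion stops.
SUM(hops) = 0 + 1 + 1 = 2.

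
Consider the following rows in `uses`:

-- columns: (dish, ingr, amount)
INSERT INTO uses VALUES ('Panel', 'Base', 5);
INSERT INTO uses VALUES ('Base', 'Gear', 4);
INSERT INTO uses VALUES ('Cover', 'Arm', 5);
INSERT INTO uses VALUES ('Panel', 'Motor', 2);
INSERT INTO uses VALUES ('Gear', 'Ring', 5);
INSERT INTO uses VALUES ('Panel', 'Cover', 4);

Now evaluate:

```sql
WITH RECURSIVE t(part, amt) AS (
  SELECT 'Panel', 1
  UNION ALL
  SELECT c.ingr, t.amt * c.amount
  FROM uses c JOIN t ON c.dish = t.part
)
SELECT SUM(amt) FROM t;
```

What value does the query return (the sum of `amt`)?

Base: (Panel, amt=1).
Iteration 1: components of {Panel} -> Base = 1*5 = 5, Cover = 1*4 = 4, Motor = 1*2 = 2.
Iteration 2: components of {Base,Cover,Motor} -> Arm = 4*5 = 20, Gear = 5*4 = 20.
Iteration 3: components of {Arm,Gear} -> Ring = 20*5 = 100.
Iteration 4: no further components; recursion stops.
SUM(amt) = 1 + 4 + 2 + 5 + 20 + 20 + 100 = 152.

152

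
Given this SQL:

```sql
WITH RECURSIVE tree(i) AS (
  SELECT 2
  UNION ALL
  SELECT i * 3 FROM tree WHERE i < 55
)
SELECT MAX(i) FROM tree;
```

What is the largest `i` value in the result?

162

Base: i=2.
Iteration 1: 2 < 55 holds -> i = 2 * 3 = 6.
Iteration 2: 6 < 55 holds -> i = 6 * 3 = 18.
Iteration 3: 18 < 55 holds -> i = 18 * 3 = 54.
Iteration 4: 54 < 55 holds -> i = 54 * 3 = 162.
Iteration 5: 162 < 55 fails; recursion stops.
i values: 2, 6, 18, 54, 162; the maximum is 162.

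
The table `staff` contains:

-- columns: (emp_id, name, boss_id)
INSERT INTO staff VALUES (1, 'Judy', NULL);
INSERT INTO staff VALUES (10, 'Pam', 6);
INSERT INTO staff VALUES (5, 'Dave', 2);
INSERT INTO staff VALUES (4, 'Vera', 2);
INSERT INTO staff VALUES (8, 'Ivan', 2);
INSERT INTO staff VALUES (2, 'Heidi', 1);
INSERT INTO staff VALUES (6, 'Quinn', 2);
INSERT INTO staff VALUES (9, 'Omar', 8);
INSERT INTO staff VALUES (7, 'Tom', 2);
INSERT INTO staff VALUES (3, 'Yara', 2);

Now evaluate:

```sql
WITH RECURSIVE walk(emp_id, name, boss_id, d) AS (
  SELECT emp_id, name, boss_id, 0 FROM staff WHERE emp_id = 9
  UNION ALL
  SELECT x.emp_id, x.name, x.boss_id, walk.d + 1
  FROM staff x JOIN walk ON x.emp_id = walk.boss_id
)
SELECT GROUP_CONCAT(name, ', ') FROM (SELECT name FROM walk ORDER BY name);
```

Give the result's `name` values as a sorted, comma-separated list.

Base: emp_id=9 (Omar), boss_id=8, d 0.
Iteration 1: join on emp_id=8 -> Ivan (id 8, boss_id=2, d 1).
Iteration 2: join on emp_id=2 -> Heidi (id 2, boss_id=1, d 2).
Iteration 3: join on emp_id=1 -> Judy (id 1, boss_id=NULL, d 3).
Iteration 4: boss_id is NULL; no match; recursion stops.

Heidi, Ivan, Judy, Omar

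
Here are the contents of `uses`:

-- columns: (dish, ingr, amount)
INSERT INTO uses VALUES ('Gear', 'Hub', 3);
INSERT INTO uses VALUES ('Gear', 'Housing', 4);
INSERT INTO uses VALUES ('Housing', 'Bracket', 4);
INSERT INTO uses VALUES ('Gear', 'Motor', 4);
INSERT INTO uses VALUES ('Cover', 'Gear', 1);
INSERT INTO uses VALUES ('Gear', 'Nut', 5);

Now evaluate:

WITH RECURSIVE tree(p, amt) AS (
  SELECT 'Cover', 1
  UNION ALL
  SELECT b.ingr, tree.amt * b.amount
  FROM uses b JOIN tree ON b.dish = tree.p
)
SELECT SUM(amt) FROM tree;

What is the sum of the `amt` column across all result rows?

Base: (Cover, amt=1).
Iteration 1: components of {Cover} -> Gear = 1*1 = 1.
Iteration 2: components of {Gear} -> Housing = 1*4 = 4, Hub = 1*3 = 3, Motor = 1*4 = 4, Nut = 1*5 = 5.
Iteration 3: components of {Housing,Hub,Motor,Nut} -> Bracket = 4*4 = 16.
Iteration 4: no further components; recursion stops.
SUM(amt) = 1 + 1 + 3 + 4 + 5 + 4 + 16 = 34.

34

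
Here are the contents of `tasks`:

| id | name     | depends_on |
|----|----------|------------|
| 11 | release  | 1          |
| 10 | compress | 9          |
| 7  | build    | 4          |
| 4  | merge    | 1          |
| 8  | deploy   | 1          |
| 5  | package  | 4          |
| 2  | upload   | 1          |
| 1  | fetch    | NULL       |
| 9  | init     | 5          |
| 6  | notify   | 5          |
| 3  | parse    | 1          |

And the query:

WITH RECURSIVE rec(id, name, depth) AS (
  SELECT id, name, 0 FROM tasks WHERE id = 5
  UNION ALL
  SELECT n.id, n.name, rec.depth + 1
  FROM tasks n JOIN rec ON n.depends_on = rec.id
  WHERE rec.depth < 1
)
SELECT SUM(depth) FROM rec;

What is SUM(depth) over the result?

2

Base: id=5 (package) at depth 0.
Iteration 1: rows with depends_on in {5} -> notify (id 6, depth 1), init (id 9, depth 1).
Iteration 2: depth < 1 fails for all current rows; recursion stops.
SUM(depth) = 0 + 1 + 1 = 2.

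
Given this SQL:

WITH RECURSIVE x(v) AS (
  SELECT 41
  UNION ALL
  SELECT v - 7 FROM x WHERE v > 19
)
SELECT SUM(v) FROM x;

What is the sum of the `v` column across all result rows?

Base: v=41.
Iteration 1: 41 > 19 holds -> v = 41 - 7 = 34.
Iteration 2: 34 > 19 holds -> v = 34 - 7 = 27.
Iteration 3: 27 > 19 holds -> v = 27 - 7 = 20.
Iteration 4: 20 > 19 holds -> v = 20 - 7 = 13.
Iteration 5: 13 > 19 fails; recursion stops.
SUM(v) = 41 + 34 + 27 + 20 + 13 = 135.

135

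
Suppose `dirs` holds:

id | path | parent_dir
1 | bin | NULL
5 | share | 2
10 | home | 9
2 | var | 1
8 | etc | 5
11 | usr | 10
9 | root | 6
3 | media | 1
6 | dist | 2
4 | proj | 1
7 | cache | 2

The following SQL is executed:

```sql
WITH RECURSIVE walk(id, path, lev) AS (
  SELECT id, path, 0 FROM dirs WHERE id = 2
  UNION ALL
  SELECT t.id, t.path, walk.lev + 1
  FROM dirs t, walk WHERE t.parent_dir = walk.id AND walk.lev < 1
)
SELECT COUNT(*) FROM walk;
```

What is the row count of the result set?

Base: id=2 (var) at lev 0.
Iteration 1: rows with parent_dir in {2} -> share (id 5, lev 1), dist (id 6, lev 1), cache (id 7, lev 1).
Iteration 2: lev < 1 fails for all current rows; recursion stops.
Total rows emitted: 4.

4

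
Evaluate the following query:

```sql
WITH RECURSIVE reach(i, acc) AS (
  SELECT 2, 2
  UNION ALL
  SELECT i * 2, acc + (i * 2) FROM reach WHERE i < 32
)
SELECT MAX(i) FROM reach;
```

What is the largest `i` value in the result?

Base: i=2, acc=2.
Iteration 1: 2 < 32 holds -> i = 2 * 2 = 4, acc = 2 + 4 = 6.
Iteration 2: 4 < 32 holds -> i = 4 * 2 = 8, acc = 6 + 8 = 14.
Iteration 3: 8 < 32 holds -> i = 8 * 2 = 16, acc = 14 + 16 = 30.
Iteration 4: 16 < 32 holds -> i = 16 * 2 = 32, acc = 30 + 32 = 62.
Iteration 5: 32 < 32 fails; recursion stops.
i values: 2, 4, 8, 16, 32; the maximum is 32.

32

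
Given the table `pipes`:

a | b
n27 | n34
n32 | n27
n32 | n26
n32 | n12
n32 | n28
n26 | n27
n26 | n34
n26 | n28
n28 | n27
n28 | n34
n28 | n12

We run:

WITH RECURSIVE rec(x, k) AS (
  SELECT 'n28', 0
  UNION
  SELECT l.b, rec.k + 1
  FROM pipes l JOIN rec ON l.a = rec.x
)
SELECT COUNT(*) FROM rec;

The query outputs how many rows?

Base: (n28, k=0).
Iteration 1: edges from {n28} -> (n12, k=1), (n27, k=1), (n34, k=1).
Iteration 2: edges from {n12,n27,n34} -> (n34, k=2).
Iteration 3: no outgoing edges from {n34}; recursion stops.
Total rows emitted: 5.

5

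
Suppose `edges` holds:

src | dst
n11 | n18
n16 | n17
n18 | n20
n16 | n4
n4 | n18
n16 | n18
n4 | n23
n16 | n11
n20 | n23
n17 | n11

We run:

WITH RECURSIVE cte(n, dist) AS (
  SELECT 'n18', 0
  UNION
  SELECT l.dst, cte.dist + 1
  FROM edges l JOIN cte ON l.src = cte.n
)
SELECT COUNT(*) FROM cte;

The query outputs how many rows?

3

Base: (n18, dist=0).
Iteration 1: edges from {n18} -> (n20, dist=1).
Iteration 2: edges from {n20} -> (n23, dist=2).
Iteration 3: no outgoing edges from {n23}; recursion stops.
Total rows emitted: 3.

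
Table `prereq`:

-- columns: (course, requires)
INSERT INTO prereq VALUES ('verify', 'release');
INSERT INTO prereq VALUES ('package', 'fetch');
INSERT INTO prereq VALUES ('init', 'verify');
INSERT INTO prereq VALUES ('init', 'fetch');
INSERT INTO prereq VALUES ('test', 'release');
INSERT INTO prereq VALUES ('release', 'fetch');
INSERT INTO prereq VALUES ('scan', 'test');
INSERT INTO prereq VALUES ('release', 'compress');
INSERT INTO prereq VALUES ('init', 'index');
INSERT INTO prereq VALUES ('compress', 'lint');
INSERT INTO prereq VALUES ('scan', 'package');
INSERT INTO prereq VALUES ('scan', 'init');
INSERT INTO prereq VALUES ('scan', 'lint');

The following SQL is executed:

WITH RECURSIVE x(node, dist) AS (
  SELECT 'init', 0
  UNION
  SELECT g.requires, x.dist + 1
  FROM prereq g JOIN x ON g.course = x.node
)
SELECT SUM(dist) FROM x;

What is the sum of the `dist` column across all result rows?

Base: (init, dist=0).
Iteration 1: edges from {init} -> (fetch, dist=1), (index, dist=1), (verify, dist=1).
Iteration 2: edges from {fetch,index,verify} -> (release, dist=2).
Iteration 3: edges from {release} -> (compress, dist=3), (fetch, dist=3).
Iteration 4: edges from {compress,fetch} -> (lint, dist=4).
Iteration 5: no outgoing edges from {lint}; recursion stops.
SUM(dist) = 0 + 1 + 1 + 1 + 2 + 3 + 3 + 4 = 15.

15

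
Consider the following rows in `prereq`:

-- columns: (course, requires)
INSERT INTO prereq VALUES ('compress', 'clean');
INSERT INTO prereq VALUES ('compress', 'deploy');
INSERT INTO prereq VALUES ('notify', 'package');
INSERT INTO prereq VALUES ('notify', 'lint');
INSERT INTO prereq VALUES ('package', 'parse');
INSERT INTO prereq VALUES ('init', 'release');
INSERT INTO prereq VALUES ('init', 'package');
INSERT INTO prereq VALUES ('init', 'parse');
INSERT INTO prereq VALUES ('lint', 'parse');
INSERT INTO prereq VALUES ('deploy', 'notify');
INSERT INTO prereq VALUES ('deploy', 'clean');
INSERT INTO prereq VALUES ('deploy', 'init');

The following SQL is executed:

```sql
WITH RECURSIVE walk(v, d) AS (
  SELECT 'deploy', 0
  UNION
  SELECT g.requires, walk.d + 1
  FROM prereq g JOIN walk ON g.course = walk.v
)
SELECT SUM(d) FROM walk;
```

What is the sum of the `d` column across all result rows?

14

Base: (deploy, d=0).
Iteration 1: edges from {deploy} -> (clean, d=1), (init, d=1), (notify, d=1).
Iteration 2: edges from {clean,init,notify} -> (lint, d=2), (package, d=2), (parse, d=2), (release, d=2). [UNION drops 1 duplicate row(s)]
Iteration 3: edges from {lint,package,parse,release} -> (parse, d=3). [UNION drops 1 duplicate row(s)]
Iteration 4: no outgoing edges from {parse}; recursion stops.
SUM(d) = 0 + 1 + 1 + 1 + 2 + 2 + 2 + 2 + 3 = 14.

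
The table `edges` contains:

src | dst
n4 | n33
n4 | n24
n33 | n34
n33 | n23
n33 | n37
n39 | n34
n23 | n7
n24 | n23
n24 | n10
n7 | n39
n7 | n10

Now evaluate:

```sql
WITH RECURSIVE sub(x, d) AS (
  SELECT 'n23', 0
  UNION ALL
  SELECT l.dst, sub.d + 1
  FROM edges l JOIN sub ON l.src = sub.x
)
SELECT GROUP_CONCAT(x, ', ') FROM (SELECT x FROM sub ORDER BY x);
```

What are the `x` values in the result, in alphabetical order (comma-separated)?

n10, n23, n34, n39, n7

Base: (n23, d=0).
Iteration 1: edges from {n23} -> (n7, d=1).
Iteration 2: edges from {n7} -> (n10, d=2), (n39, d=2).
Iteration 3: edges from {n10,n39} -> (n34, d=3).
Iteration 4: no outgoing edges from {n34}; recursion stops.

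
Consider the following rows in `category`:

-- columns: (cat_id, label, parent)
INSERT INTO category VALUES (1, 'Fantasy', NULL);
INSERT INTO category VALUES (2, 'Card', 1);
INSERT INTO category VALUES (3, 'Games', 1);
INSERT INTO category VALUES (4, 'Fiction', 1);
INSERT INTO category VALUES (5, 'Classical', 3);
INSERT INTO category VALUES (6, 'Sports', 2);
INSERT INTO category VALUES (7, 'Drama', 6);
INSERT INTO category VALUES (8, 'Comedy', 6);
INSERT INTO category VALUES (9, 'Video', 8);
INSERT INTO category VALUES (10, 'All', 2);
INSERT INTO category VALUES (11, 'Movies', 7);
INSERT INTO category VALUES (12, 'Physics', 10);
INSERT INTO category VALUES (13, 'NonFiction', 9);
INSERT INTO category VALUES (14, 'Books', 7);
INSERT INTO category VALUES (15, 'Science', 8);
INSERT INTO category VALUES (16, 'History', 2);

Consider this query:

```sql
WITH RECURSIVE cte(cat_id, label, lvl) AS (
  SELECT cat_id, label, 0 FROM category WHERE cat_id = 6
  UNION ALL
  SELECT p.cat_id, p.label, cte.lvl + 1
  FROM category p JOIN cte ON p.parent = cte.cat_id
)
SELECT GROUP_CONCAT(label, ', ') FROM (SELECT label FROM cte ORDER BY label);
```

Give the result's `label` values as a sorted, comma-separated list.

Books, Comedy, Drama, Movies, NonFiction, Science, Sports, Video

Base: cat_id=6 (Sports) at lvl 0.
Iteration 1: rows with parent in {6} -> Drama (id 7, lvl 1), Comedy (id 8, lvl 1).
Iteration 2: rows with parent in {7,8} -> Video (id 9, lvl 2), Movies (id 11, lvl 2), Books (id 14, lvl 2), Science (id 15, lvl 2).
Iteration 3: rows with parent in {9,11,14,15} -> NonFiction (id 13, lvl 3).
Iteration 4: no rows with parent in {13}; recursion stops.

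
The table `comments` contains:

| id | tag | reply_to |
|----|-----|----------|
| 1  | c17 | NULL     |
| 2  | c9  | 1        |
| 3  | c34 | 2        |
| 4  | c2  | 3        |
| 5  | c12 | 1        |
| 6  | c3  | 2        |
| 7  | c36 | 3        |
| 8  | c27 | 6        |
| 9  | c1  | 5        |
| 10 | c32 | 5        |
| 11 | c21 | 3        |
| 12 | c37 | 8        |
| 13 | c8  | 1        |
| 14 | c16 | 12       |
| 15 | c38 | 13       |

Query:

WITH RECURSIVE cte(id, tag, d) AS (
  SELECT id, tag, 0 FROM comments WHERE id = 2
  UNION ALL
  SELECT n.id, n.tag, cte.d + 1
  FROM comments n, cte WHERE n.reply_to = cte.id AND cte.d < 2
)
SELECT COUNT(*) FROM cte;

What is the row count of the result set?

Base: id=2 (c9) at d 0.
Iteration 1: rows with reply_to in {2} -> c34 (id 3, d 1), c3 (id 6, d 1).
Iteration 2: rows with reply_to in {3,6} -> c2 (id 4, d 2), c36 (id 7, d 2), c27 (id 8, d 2), c21 (id 11, d 2).
Iteration 3: d < 2 fails for all current rows; recursion stops.
Total rows emitted: 7.

7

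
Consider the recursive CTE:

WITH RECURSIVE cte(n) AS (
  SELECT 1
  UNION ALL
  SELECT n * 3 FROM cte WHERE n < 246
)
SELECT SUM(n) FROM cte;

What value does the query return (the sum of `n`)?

1093

Base: n=1.
Iteration 1: 1 < 246 holds -> n = 1 * 3 = 3.
Iteration 2: 3 < 246 holds -> n = 3 * 3 = 9.
Iteration 3: 9 < 246 holds -> n = 9 * 3 = 27.
Iteration 4: 27 < 246 holds -> n = 27 * 3 = 81.
Iteration 5: 81 < 246 holds -> n = 81 * 3 = 243.
Iteration 6: 243 < 246 holds -> n = 243 * 3 = 729.
Iteration 7: 729 < 246 fails; recursion stops.
SUM(n) = 1 + 3 + 9 + 27 + 81 + 243 + 729 = 1093.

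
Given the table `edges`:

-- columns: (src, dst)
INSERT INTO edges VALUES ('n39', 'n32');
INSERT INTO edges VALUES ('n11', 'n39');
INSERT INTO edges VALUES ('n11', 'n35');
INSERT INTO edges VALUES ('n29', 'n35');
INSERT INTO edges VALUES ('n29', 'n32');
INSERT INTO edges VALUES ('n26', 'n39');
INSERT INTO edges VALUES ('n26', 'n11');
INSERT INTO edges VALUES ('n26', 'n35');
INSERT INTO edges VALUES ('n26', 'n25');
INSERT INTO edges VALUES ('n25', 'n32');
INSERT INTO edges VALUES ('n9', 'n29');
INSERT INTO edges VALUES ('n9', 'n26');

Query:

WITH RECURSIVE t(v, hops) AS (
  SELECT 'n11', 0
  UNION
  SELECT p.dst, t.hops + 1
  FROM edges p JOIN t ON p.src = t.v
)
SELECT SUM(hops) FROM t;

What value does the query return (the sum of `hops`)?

4

Base: (n11, hops=0).
Iteration 1: edges from {n11} -> (n35, hops=1), (n39, hops=1).
Iteration 2: edges from {n35,n39} -> (n32, hops=2).
Iteration 3: no outgoing edges from {n32}; recursion stops.
SUM(hops) = 0 + 1 + 1 + 2 = 4.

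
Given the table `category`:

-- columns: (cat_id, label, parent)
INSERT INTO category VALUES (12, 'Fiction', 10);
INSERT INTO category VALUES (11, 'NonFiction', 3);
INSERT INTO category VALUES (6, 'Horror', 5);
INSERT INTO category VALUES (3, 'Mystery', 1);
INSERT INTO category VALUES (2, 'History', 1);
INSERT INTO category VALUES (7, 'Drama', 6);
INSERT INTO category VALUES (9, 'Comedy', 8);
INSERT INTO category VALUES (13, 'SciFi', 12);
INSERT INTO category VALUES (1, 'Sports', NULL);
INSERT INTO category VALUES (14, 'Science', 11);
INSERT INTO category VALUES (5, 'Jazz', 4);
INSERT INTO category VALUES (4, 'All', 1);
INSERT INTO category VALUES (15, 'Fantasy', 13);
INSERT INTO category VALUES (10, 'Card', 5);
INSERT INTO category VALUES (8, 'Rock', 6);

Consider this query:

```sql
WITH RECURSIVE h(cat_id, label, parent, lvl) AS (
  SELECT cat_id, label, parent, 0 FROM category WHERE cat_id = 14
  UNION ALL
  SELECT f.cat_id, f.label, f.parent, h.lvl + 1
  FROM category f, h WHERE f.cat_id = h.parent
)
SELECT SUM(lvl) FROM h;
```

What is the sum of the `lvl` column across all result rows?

6

Base: cat_id=14 (Science), parent=11, lvl 0.
Iteration 1: join on cat_id=11 -> NonFiction (id 11, parent=3, lvl 1).
Iteration 2: join on cat_id=3 -> Mystery (id 3, parent=1, lvl 2).
Iteration 3: join on cat_id=1 -> Sports (id 1, parent=NULL, lvl 3).
Iteration 4: parent is NULL; no match; recursion stops.
SUM(lvl) = 0 + 1 + 2 + 3 = 6.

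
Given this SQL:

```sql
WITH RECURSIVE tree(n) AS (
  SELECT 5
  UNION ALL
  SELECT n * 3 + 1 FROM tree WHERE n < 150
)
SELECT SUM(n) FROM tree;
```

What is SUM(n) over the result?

663

Base: n=5.
Iteration 1: 5 < 150 holds -> n = 5 * 3 + 1 = 16.
Iteration 2: 16 < 150 holds -> n = 16 * 3 + 1 = 49.
Iteration 3: 49 < 150 holds -> n = 49 * 3 + 1 = 148.
Iteration 4: 148 < 150 holds -> n = 148 * 3 + 1 = 445.
Iteration 5: 445 < 150 fails; recursion stops.
SUM(n) = 5 + 16 + 49 + 148 + 445 = 663.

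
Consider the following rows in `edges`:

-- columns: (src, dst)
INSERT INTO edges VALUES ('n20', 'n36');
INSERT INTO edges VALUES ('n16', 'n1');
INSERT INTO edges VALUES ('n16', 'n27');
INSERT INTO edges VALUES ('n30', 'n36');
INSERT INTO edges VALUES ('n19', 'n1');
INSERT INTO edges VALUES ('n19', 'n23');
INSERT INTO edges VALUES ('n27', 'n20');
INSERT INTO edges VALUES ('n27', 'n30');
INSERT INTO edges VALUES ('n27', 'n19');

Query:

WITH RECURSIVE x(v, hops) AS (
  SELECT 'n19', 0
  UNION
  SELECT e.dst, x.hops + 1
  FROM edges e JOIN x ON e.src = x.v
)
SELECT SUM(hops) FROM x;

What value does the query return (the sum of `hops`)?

2

Base: (n19, hops=0).
Iteration 1: edges from {n19} -> (n1, hops=1), (n23, hops=1).
Iteration 2: no outgoing edges from {n1,n23}; recursion stops.
SUM(hops) = 0 + 1 + 1 = 2.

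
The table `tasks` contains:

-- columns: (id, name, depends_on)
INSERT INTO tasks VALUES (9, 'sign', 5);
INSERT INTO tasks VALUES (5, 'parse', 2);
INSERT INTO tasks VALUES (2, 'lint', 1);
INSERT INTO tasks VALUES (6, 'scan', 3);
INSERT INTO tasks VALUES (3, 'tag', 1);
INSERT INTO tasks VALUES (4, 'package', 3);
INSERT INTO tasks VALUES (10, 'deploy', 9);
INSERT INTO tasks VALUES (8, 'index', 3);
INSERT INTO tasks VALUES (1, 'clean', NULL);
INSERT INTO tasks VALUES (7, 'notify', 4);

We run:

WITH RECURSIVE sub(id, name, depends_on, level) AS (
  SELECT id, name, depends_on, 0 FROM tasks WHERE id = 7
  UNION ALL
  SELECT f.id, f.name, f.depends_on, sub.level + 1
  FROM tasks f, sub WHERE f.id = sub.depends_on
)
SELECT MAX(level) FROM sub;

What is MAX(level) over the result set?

3

Base: id=7 (notify), depends_on=4, level 0.
Iteration 1: join on id=4 -> package (id 4, depends_on=3, level 1).
Iteration 2: join on id=3 -> tag (id 3, depends_on=1, level 2).
Iteration 3: join on id=1 -> clean (id 1, depends_on=NULL, level 3).
Iteration 4: depends_on is NULL; no match; recursion stops.
level values: 0, 1, 2, 3; the maximum is 3.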